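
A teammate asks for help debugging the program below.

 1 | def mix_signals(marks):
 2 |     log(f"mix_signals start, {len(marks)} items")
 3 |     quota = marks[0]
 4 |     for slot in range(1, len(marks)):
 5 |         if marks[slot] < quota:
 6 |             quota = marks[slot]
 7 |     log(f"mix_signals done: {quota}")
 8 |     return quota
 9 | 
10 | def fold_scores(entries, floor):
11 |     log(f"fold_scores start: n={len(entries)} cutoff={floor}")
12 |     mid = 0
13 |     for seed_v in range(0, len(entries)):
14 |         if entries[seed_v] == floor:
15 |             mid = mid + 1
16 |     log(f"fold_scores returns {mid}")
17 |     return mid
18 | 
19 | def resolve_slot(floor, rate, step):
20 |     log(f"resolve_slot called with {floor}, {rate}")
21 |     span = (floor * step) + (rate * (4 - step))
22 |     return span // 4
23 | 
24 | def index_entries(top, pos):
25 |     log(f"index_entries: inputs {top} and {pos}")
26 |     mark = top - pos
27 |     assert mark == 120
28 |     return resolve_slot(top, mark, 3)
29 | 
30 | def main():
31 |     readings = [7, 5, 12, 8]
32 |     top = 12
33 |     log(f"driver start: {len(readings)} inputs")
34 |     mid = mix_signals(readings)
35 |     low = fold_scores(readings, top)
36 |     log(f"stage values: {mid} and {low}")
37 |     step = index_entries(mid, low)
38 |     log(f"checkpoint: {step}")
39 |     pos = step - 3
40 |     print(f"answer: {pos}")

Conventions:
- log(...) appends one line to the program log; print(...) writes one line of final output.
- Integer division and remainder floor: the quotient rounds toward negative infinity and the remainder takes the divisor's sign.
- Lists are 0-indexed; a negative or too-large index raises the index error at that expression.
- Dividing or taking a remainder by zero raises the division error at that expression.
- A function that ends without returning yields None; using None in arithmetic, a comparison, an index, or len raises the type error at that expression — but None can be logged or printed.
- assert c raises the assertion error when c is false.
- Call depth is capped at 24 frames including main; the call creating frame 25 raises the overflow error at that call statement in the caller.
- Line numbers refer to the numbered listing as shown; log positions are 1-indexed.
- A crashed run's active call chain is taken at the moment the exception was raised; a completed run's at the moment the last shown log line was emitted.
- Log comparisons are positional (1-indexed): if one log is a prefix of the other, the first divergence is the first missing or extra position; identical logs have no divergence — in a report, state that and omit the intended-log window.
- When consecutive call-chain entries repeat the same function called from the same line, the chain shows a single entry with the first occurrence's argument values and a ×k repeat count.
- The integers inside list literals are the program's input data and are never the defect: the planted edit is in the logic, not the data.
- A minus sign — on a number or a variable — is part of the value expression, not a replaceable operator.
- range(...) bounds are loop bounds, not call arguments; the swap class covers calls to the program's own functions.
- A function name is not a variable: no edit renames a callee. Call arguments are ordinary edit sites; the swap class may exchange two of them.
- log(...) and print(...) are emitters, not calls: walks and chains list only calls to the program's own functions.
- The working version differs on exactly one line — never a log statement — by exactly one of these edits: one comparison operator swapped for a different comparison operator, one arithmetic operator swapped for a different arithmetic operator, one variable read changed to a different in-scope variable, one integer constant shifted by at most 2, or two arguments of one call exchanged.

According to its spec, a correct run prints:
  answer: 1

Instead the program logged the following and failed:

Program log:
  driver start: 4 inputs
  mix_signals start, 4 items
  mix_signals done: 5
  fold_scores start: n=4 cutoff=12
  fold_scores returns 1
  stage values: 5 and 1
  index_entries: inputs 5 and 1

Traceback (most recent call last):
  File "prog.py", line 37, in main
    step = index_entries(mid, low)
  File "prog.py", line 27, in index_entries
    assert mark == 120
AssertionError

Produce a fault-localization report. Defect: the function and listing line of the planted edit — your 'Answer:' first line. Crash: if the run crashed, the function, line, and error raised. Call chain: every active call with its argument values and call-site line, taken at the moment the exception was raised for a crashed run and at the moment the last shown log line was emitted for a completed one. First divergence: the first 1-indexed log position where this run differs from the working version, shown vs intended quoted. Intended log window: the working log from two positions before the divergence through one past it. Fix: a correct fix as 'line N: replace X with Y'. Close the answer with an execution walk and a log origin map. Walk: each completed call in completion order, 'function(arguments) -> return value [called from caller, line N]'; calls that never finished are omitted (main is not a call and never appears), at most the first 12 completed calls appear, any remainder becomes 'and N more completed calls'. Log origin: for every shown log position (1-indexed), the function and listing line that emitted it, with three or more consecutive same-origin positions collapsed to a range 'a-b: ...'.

Answer: the defect is in index_entries at line 27.
Key fact: The faulty run's log stops after 7 lines; the working version's next line would be 'resolve_slot called with 5, 4'.
Crash: index_entries, line 27, AssertionError.
Call chain: main -> index_entries(5, 1) (called at line 37).
First divergence: position 8; the shown log stops at 7 lines while the working version next logs 'resolve_slot called with 5, 4'.
Intended log window:
  6: stage values: 5 and 1
  7: index_entries: inputs 5 and 1
  8: resolve_slot called with 5, 4
  9: checkpoint: 4
Execution walk:
  mix_signals([7, 5, 12, 8]) -> 5  [called from main, line 34]
  fold_scores([7, 5, 12, 8], 12) -> 1  [called from main, line 35]
Log origins:
  1: from main, line 33
  2: from mix_signals, line 2
  3: from mix_signals, line 7
  4: from fold_scores, line 11
  5: from fold_scores, line 16
  6: from main, line 36
  7: from index_entries, line 25
A correct fix: line 27: replace `==` with `<=`.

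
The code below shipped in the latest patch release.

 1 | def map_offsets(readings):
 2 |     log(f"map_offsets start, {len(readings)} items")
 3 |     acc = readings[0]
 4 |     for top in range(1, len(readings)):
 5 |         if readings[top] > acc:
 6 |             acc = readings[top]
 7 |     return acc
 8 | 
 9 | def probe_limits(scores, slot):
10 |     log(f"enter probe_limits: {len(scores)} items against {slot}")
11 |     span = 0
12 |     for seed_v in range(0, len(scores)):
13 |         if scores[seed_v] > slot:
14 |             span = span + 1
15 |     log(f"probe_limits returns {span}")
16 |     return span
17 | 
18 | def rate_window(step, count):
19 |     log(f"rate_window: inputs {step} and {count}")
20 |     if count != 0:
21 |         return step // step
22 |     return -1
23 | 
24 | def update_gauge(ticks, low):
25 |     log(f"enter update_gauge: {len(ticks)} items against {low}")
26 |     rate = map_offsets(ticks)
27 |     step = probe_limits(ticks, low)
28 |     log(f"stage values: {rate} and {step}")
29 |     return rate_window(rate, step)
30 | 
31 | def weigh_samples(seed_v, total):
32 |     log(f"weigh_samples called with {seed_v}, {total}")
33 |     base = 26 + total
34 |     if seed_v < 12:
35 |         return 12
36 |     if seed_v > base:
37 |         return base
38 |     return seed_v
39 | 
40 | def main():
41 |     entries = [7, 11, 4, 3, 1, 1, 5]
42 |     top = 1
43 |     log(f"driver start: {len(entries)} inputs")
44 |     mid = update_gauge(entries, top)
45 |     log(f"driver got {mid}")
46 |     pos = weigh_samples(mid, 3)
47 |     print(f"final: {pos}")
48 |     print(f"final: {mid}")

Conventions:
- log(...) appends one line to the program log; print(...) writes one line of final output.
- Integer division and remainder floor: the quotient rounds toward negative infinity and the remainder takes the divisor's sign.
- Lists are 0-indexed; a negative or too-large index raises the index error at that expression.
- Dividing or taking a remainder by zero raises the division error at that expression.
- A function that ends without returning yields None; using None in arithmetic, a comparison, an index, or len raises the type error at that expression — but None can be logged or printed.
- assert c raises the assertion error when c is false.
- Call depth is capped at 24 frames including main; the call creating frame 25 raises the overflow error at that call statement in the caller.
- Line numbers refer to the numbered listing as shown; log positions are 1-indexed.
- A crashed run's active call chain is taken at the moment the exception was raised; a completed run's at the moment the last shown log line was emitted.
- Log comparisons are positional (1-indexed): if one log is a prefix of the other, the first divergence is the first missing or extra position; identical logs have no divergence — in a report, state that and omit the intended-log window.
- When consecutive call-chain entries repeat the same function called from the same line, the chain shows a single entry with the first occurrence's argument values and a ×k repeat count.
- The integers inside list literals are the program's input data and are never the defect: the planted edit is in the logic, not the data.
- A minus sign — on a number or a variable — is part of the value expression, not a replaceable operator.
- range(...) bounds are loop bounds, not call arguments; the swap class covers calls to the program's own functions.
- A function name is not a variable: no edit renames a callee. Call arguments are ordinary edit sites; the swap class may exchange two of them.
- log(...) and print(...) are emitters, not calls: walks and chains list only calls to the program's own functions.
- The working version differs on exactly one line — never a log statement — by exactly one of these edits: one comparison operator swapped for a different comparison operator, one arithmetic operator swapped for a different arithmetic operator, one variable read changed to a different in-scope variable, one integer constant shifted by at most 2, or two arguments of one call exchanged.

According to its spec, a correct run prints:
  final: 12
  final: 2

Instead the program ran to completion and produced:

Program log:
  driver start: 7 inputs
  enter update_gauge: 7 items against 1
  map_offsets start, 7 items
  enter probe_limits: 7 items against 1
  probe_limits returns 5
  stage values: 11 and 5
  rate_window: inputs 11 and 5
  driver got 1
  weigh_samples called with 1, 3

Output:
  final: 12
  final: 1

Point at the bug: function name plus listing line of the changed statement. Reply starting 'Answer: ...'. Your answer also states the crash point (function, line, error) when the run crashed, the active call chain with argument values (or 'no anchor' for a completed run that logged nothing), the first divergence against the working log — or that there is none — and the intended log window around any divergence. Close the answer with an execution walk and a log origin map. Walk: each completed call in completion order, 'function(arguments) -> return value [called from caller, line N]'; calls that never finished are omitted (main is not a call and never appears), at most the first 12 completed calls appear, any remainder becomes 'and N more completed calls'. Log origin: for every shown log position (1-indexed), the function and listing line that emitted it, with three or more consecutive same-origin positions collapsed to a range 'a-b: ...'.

Answer: the defect is in rate_window at line 21.
Key fact: Log line 8 is where behavior first shows: 'driver got 1' appears instead of 'driver got 2'.
Call chain: main -> weigh_samples(1, 3) (called at line 46).
First divergence: position 8 — shown 'driver got 1', intended 'driver got 2'.
Intended log window:
  6: stage values: 11 and 5
  7: rate_window: inputs 11 and 5
  8: driver got 2
  9: weigh_samples called with 2, 3
Execution walk:
  map_offsets([7, 11, 4, 3, 1, 1, 5]) -> 11  [called from update_gauge, line 26]
  probe_limits([7, 11, 4, 3, 1, 1, 5], 1) -> 5  [called from update_gauge, line 27]
  rate_window(11, 5) -> 1  [called from update_gauge, line 29]
  update_gauge([7, 11, 4, 3, 1, 1, 5], 1) -> 1  [called from main, line 44]
  weigh_samples(1, 3) -> 12  [called from main, line 46]
Log line origins:
  1: logged in main at line 43
  2: logged in update_gauge at line 25
  3: logged in map_offsets at line 2
  4: logged in probe_limits at line 10
  5: logged in probe_limits at line 15
  6: logged in update_gauge at line 28
  7: logged in rate_window at line 19
  8: logged in main at line 45
  9: logged in weigh_samples at line 32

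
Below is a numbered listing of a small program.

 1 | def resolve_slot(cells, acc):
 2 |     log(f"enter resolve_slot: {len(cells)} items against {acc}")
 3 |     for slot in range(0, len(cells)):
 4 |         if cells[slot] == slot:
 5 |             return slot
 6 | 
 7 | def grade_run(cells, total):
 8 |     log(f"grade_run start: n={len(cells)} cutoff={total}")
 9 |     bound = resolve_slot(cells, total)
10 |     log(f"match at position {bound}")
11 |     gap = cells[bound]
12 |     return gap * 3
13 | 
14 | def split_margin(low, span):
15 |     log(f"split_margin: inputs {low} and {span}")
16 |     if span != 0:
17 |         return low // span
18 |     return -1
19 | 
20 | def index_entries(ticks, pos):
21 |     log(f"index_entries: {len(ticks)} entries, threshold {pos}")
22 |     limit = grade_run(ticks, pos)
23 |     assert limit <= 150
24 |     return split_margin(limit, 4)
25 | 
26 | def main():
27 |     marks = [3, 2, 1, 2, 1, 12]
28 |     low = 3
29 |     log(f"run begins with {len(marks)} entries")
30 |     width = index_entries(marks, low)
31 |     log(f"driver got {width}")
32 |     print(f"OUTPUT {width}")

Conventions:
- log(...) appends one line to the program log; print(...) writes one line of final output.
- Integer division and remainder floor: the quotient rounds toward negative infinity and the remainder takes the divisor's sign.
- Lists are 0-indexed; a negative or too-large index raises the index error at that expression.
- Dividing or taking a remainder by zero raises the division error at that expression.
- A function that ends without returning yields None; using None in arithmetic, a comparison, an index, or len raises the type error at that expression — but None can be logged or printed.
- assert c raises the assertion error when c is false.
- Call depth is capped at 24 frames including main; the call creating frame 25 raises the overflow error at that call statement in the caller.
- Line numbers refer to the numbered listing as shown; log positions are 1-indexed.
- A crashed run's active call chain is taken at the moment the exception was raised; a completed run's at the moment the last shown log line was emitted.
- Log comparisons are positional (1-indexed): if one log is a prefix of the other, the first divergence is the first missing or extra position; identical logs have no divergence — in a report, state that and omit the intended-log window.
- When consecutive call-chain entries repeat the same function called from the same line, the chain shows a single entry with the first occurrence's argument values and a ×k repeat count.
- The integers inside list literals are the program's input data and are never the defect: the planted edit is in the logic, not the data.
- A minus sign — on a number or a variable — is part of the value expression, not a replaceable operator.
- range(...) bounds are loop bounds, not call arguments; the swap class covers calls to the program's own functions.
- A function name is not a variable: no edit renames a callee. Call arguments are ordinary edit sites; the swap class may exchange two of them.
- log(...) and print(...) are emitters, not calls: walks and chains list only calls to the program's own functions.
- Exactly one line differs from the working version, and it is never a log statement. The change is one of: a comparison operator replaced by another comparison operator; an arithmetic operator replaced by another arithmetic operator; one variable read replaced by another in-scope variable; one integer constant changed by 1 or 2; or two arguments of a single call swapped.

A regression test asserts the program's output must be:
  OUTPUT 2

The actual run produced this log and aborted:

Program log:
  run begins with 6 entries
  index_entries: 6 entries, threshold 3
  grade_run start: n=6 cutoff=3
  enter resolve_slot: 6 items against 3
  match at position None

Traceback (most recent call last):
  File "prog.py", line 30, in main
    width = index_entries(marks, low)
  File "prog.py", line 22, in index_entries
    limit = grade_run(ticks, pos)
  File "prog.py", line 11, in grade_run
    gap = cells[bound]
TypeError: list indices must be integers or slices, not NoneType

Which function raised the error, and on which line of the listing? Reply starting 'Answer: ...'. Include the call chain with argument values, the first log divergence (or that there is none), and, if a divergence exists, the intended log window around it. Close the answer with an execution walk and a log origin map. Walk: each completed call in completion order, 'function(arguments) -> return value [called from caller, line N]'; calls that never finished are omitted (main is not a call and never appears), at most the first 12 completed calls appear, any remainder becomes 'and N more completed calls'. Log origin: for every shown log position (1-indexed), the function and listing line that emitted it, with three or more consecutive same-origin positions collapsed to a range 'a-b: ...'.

Answer: the error was raised in grade_run, line 11.
Key fact: Log line 5 is where behavior first shows: 'match at position None' appears instead of 'match at position 0'.
Call chain: main -> index_entries([3, 2, 1, 2, 1, 12], 3) (called at line 30) -> grade_run([3, 2, 1, 2, 1, 12], 3) (called at line 22).
First divergence: position 5 — the shown line 'match at position None' should read 'match at position 0'.
Intended log window:
  3: grade_run start: n=6 cutoff=3
  4: enter resolve_slot: 6 items against 3
  5: match at position 0
  6: split_margin: inputs 9 and 4
Execution walk:
  resolve_slot([3, 2, 1, 2, 1, 12], 3) -> None  [called from grade_run, line 9]
Origin of each log line:
  1: emitted by main (line 29)
  2: emitted by index_entries (line 21)
  3: emitted by grade_run (line 8)
  4: emitted by resolve_slot (line 2)
  5: emitted by grade_run (line 10)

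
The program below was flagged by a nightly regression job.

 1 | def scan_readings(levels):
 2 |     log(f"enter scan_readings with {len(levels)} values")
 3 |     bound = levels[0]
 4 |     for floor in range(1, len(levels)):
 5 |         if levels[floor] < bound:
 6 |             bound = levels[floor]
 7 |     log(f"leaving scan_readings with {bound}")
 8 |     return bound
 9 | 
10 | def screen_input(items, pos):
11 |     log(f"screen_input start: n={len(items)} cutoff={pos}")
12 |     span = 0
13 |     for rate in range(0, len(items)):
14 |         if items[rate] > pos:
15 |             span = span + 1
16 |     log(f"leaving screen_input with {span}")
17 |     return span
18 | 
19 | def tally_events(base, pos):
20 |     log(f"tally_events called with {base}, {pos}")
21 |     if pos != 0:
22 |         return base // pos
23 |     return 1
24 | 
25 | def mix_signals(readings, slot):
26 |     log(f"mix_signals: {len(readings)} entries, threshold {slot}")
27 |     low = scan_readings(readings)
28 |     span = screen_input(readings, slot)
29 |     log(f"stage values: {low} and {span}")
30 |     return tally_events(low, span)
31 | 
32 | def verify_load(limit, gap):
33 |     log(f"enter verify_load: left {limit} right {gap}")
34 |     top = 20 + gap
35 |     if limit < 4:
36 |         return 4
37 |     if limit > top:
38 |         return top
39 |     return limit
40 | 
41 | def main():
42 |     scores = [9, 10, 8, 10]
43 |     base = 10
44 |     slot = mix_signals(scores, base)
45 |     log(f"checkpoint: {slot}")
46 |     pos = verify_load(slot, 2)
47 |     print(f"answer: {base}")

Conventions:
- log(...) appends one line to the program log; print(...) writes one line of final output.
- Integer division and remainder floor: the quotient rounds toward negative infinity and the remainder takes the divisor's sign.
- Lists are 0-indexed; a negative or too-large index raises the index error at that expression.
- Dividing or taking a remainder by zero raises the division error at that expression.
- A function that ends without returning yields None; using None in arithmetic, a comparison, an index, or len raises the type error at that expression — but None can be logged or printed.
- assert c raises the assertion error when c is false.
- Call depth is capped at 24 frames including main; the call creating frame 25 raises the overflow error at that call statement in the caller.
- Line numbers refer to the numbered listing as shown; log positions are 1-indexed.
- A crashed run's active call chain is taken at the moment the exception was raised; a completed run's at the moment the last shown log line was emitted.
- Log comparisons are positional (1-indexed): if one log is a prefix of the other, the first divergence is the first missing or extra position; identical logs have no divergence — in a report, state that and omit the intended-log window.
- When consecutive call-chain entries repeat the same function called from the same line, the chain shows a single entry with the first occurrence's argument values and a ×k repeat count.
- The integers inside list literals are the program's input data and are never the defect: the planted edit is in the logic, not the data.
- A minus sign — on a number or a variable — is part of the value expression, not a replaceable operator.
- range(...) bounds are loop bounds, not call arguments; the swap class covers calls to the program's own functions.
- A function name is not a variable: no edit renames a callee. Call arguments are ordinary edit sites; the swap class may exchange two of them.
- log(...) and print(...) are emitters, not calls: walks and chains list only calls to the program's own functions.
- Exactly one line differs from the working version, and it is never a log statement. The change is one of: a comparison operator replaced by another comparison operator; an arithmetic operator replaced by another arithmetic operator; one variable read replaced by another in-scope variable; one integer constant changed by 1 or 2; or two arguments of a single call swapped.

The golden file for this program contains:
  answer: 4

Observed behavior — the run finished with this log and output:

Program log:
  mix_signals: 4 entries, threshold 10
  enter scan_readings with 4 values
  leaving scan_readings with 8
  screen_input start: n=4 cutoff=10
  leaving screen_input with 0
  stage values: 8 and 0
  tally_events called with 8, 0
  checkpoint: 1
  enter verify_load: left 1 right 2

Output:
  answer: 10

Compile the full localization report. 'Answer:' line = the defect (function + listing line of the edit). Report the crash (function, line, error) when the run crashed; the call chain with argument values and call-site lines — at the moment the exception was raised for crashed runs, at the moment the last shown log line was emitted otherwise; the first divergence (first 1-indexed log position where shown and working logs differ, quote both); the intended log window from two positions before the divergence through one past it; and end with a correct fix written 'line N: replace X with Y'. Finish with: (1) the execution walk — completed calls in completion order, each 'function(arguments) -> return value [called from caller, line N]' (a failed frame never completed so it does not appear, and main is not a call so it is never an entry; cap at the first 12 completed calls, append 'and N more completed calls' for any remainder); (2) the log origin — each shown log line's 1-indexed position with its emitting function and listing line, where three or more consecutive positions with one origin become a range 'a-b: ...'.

Answer: the defect is in main at line 47.
Key fact: Nothing in the log betrays the bug — only the output does.
Call chain: main -> verify_load(1, 2) (called at line 46).
First divergence: none (the log streams are identical).
Execution walk:
  scan_readings([9, 10, 8, 10]) -> 8  [called from mix_signals, line 27]
  screen_input([9, 10, 8, 10], 10) -> 0  [called from mix_signals, line 28]
  tally_events(8, 0) -> 1  [called from mix_signals, line 30]
  mix_signals([9, 10, 8, 10], 10) -> 1  [called from main, line 44]
  verify_load(1, 2) -> 4  [called from main, line 46]
Log origin:
  1: from mix_signals, line 26
  2: from scan_readings, line 2
  3: from scan_readings, line 7
  4: from screen_input, line 11
  5: from screen_input, line 16
  6: from mix_signals, line 29
  7: from tally_events, line 20
  8: from main, line 45
  9: from verify_load, line 33
A correct fix: line 47: replace `base` with `pos`.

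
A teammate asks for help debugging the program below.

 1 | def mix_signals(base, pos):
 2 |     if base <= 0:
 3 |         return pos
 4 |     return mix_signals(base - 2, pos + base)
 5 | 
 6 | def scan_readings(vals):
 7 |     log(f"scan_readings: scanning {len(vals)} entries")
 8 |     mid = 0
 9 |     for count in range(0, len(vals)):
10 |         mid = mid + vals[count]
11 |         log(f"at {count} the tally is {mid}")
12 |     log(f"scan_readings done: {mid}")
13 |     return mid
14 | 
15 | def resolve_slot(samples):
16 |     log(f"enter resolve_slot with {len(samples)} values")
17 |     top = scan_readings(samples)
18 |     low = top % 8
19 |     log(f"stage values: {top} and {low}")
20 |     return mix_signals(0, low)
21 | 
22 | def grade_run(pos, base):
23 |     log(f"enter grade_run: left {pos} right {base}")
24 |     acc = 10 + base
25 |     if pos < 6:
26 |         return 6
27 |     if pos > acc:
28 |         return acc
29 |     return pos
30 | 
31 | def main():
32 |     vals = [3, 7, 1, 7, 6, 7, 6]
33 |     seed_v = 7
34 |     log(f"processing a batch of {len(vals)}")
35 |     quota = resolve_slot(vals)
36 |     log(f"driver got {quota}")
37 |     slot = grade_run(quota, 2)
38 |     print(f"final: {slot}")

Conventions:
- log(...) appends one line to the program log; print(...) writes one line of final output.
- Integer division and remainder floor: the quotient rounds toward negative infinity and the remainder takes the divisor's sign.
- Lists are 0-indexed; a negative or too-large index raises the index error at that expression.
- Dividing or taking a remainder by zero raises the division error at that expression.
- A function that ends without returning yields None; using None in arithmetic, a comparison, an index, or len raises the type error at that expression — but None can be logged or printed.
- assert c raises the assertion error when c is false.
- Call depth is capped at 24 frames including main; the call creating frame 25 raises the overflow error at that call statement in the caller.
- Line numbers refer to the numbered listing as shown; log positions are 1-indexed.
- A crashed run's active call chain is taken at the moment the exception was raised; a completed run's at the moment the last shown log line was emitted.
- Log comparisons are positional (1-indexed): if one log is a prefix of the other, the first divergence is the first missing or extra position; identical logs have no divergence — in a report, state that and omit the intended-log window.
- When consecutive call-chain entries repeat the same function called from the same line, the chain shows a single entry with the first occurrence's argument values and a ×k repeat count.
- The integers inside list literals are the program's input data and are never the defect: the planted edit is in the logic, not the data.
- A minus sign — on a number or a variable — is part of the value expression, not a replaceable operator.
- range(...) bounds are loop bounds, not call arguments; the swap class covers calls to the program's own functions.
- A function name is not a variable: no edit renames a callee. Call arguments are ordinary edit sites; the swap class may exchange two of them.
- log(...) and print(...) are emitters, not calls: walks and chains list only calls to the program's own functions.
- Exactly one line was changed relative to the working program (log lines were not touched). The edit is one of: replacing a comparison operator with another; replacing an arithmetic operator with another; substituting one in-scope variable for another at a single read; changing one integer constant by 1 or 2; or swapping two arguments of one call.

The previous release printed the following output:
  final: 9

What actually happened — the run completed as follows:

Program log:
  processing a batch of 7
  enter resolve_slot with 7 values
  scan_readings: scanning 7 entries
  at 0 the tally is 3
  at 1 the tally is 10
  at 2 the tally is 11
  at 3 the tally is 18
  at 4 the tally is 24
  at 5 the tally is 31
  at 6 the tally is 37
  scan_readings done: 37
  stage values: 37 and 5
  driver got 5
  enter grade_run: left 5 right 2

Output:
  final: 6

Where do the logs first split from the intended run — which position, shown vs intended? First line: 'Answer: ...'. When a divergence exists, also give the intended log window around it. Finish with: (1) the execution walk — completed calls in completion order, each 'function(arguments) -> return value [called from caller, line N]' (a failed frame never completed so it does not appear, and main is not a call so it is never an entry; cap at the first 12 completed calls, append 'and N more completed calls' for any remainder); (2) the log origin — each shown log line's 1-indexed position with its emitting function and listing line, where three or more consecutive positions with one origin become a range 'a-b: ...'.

Answer: at position 13 the run shows 'driver got 5' where the working version logs 'driver got 9'.
Intended log window:
  11: scan_readings done: 37
  12: stage values: 37 and 5
  13: driver got 9
  14: enter grade_run: left 9 right 2
Execution walk:
  scan_readings([3, 7, 1, 7, 6, 7, 6]) -> 37  [called from resolve_slot, line 17]
  mix_signals(0, 5) -> 5  [called from resolve_slot, line 20]
  resolve_slot([3, 7, 1, 7, 6, 7, 6]) -> 5  [called from main, line 35]
  grade_run(5, 2) -> 6  [called from main, line 37]
Log line origins:
  1: logged in main at line 34
  2: logged in resolve_slot at line 16
  3: logged in scan_readings at line 7
  4-10: logged in scan_readings at line 11
  11: logged in scan_readings at line 12
  12: logged in resolve_slot at line 19
  13: logged in main at line 36
  14: logged in grade_run at line 23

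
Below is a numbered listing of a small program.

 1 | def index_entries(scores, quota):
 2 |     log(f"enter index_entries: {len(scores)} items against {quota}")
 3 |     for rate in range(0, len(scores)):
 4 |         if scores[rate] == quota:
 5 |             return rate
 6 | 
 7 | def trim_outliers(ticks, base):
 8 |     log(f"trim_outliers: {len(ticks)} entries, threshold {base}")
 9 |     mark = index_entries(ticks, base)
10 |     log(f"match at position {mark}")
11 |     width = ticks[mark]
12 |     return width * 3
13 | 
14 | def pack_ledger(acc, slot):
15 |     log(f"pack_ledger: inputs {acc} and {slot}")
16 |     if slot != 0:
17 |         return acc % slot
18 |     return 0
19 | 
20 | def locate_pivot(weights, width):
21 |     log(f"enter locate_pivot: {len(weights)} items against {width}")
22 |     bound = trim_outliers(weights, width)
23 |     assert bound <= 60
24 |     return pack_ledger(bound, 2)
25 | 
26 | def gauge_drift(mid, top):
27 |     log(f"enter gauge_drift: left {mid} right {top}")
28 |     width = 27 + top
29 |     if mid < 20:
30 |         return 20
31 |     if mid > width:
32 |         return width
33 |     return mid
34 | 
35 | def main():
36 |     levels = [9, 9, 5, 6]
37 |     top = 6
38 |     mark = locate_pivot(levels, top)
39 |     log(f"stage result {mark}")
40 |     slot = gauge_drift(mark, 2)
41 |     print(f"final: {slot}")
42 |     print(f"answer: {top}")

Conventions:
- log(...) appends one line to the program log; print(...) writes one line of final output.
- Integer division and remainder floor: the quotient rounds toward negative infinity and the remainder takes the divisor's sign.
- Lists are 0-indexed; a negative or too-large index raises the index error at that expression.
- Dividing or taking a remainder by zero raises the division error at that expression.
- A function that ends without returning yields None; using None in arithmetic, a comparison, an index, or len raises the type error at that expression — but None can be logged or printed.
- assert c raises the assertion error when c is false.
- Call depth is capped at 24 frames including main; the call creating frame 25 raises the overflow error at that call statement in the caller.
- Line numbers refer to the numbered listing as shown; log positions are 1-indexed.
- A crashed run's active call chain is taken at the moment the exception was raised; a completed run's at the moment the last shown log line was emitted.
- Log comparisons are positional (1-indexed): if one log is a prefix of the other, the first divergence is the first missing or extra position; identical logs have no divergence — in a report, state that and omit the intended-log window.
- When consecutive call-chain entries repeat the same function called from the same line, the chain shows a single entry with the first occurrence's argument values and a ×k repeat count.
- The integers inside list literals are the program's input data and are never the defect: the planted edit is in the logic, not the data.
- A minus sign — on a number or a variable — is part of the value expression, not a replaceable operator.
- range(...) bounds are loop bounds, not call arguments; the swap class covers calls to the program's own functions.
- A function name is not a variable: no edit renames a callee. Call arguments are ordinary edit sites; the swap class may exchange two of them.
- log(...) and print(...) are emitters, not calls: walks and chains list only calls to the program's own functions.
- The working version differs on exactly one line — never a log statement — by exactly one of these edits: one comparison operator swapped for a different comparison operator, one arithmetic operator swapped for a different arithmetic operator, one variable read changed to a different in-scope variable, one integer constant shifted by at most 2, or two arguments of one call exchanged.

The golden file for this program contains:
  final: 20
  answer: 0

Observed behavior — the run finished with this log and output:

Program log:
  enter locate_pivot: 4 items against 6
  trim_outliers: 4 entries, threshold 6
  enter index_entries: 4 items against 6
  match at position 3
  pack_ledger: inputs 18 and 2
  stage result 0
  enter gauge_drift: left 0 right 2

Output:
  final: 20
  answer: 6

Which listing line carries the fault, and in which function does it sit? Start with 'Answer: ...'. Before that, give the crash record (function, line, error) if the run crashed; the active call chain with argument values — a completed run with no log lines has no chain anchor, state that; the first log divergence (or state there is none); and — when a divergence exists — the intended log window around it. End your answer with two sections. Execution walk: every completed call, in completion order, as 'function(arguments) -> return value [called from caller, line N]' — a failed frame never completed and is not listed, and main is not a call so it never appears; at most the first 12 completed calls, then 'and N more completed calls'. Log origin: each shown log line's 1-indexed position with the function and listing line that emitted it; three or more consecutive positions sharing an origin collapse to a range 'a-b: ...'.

Answer: the defect is in main at line 42.
Key observation: Every logged value matches the working version; the printed result is what differs.
Call chain: main -> gauge_drift(0, 2) (called at line 40).
First divergence: none — the logs agree in full.
Execution walk:
  index_entries([9, 9, 5, 6], 6) -> 3  [called from trim_outliers, line 9]
  trim_outliers([9, 9, 5, 6], 6) -> 18  [called from locate_pivot, line 22]
  pack_ledger(18, 2) -> 0  [called from locate_pivot, line 24]
  locate_pivot([9, 9, 5, 6], 6) -> 0  [called from main, line 38]
  gauge_drift(0, 2) -> 20  [called from main, line 40]
Log origins:
  1: from locate_pivot, line 21
  2: from trim_outliers, line 8
  3: from index_entries, line 2
  4: from trim_outliers, line 10
  5: from pack_ledger, line 15
  6: from main, line 39
  7: from gauge_drift, line 27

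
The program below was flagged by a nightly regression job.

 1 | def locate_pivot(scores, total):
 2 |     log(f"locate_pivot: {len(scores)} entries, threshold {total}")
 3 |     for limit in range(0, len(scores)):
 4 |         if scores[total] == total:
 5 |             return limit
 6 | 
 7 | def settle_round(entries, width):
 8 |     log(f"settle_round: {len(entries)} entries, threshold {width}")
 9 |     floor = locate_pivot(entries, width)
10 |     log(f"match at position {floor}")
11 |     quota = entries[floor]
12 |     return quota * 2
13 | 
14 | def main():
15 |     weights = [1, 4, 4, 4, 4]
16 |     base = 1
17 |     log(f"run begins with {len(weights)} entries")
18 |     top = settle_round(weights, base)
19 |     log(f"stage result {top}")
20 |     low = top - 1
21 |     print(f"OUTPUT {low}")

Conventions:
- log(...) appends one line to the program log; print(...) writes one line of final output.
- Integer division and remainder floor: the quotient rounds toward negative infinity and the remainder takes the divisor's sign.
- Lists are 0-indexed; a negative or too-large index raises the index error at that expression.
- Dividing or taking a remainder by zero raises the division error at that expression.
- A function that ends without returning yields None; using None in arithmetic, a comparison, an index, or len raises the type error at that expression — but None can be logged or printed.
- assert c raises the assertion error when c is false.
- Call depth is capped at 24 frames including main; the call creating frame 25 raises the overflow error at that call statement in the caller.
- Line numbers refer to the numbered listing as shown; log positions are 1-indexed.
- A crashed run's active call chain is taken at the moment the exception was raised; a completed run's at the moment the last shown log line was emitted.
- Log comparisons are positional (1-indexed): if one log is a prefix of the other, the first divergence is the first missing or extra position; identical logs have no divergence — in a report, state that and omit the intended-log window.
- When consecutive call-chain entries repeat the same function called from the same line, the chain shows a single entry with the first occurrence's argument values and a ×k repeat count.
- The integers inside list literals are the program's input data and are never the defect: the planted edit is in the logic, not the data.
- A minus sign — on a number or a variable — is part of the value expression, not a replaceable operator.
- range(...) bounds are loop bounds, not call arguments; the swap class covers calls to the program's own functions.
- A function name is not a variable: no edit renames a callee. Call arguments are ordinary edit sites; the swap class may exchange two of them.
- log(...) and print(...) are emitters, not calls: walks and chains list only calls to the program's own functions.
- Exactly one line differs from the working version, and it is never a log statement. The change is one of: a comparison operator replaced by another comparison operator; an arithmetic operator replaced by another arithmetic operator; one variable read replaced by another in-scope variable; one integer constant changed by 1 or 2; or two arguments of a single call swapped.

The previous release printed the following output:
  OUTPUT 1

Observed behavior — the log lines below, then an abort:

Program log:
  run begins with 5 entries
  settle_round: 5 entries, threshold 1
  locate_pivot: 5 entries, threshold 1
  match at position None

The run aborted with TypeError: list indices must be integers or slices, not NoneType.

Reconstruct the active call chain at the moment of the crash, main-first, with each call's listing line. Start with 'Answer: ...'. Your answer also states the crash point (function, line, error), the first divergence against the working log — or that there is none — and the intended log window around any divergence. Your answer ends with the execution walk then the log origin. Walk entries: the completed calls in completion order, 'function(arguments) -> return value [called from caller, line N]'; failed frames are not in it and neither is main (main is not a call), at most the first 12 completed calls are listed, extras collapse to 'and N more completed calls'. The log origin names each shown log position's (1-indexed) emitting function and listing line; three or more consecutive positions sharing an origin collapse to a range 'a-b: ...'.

Answer: main -> settle_round (called at line 18).
Core observation: Position 4 is the first bad log line: 'match at position None' should read 'match at position 0'.
Crash: settle_round, line 11, TypeError.
First divergence: position 4 — shown 'match at position None', intended 'match at position 0'.
Intended log window:
  2: settle_round: 5 entries, threshold 1
  3: locate_pivot: 5 entries, threshold 1
  4: match at position 0
  5: stage result 2
Execution walk:
  locate_pivot([1, 4, 4, 4, 4], 1) -> None  [called from settle_round, line 9]
Log origin:
  1: logged in main at line 17
  2: logged in settle_round at line 8
  3: logged in locate_pivot at line 2
  4: logged in settle_round at line 10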